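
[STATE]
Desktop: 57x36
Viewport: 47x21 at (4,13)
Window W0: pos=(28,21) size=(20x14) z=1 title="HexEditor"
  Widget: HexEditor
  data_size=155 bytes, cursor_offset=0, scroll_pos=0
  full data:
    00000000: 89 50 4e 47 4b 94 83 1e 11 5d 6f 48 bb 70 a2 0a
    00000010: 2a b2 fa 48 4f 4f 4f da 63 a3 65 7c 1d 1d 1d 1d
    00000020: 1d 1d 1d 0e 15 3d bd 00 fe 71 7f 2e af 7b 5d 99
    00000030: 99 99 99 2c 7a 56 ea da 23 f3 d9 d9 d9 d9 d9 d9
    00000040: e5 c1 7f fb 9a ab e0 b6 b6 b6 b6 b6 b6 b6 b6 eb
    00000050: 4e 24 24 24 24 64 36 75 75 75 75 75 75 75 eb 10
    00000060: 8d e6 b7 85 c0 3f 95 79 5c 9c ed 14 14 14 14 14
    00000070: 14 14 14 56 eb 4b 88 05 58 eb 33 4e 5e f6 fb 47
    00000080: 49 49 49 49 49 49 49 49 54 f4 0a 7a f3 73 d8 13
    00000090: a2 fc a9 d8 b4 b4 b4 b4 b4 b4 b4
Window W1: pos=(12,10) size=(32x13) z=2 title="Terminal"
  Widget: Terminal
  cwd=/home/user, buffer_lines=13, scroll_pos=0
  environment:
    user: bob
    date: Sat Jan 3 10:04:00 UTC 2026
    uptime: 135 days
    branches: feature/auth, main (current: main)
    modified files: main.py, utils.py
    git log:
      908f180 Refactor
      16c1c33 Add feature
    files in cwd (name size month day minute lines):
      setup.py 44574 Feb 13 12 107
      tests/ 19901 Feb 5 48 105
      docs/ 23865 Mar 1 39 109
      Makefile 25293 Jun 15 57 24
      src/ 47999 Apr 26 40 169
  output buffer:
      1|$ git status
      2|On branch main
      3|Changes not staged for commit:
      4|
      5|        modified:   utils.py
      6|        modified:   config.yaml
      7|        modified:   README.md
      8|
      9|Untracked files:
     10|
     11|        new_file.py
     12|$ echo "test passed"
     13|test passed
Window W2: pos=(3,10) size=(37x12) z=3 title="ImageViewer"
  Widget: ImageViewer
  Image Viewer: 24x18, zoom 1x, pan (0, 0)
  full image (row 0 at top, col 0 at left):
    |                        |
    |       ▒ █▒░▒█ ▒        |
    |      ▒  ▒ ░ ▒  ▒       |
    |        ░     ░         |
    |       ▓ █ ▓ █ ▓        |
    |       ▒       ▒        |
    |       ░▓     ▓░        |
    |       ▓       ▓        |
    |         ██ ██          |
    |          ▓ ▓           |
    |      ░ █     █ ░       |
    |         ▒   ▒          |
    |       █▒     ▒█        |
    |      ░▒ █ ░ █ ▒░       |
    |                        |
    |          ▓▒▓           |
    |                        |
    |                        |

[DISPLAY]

                                   ┃   ┃       
       ▒ █▒░▒█ ▒                   ┃   ┃       
      ▒  ▒ ░ ▒  ▒                  ┃it:┃       
        ░     ░                    ┃   ┃       
       ▓ █ ▓ █ ▓                   ┃y  ┃       
       ▒       ▒                   ┃yam┃       
       ░▓     ▓░                   ┃md ┃       
       ▓       ▓                   ┃   ┃       
━━━━━━━━━━━━━━━━━━━━━━━━━━━━━━━━━━━┛   ┃━━━┓   
        ┗━━━━━━━━━━━━━━━━━━━━━━━━━━━━━━┛   ┃   
                        ┠──────────────────┨   
                        ┃00000000  89 50 4e┃   
                        ┃00000010  2a b2 fa┃   
                        ┃00000020  1d 1d 1d┃   
                        ┃00000030  99 99 99┃   
                        ┃00000040  e5 c1 7f┃   
                        ┃00000050  4e 24 24┃   
                        ┃00000060  8d e6 b7┃   
                        ┃00000070  14 14 14┃   
                        ┃00000080  49 49 49┃   
                        ┃00000090  a2 fc a9┃   


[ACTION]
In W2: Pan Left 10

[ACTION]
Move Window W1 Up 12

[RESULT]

                                   ┃           
       ▒ █▒░▒█ ▒                   ┃           
      ▒  ▒ ░ ▒  ▒                  ┃           
        ░     ░                    ┃           
       ▓ █ ▓ █ ▓                   ┃           
       ▒       ▒                   ┃           
       ░▓     ▓░                   ┃           
       ▓       ▓                   ┃           
━━━━━━━━━━━━━━━━━━━━━━━━━━━━━━━━━━━┛━━━━━━━┓   
                        ┃ HexEditor        ┃   
                        ┠──────────────────┨   
                        ┃00000000  89 50 4e┃   
                        ┃00000010  2a b2 fa┃   
                        ┃00000020  1d 1d 1d┃   
                        ┃00000030  99 99 99┃   
                        ┃00000040  e5 c1 7f┃   
                        ┃00000050  4e 24 24┃   
                        ┃00000060  8d e6 b7┃   
                        ┃00000070  14 14 14┃   
                        ┃00000080  49 49 49┃   
                        ┃00000090  a2 fc a9┃   


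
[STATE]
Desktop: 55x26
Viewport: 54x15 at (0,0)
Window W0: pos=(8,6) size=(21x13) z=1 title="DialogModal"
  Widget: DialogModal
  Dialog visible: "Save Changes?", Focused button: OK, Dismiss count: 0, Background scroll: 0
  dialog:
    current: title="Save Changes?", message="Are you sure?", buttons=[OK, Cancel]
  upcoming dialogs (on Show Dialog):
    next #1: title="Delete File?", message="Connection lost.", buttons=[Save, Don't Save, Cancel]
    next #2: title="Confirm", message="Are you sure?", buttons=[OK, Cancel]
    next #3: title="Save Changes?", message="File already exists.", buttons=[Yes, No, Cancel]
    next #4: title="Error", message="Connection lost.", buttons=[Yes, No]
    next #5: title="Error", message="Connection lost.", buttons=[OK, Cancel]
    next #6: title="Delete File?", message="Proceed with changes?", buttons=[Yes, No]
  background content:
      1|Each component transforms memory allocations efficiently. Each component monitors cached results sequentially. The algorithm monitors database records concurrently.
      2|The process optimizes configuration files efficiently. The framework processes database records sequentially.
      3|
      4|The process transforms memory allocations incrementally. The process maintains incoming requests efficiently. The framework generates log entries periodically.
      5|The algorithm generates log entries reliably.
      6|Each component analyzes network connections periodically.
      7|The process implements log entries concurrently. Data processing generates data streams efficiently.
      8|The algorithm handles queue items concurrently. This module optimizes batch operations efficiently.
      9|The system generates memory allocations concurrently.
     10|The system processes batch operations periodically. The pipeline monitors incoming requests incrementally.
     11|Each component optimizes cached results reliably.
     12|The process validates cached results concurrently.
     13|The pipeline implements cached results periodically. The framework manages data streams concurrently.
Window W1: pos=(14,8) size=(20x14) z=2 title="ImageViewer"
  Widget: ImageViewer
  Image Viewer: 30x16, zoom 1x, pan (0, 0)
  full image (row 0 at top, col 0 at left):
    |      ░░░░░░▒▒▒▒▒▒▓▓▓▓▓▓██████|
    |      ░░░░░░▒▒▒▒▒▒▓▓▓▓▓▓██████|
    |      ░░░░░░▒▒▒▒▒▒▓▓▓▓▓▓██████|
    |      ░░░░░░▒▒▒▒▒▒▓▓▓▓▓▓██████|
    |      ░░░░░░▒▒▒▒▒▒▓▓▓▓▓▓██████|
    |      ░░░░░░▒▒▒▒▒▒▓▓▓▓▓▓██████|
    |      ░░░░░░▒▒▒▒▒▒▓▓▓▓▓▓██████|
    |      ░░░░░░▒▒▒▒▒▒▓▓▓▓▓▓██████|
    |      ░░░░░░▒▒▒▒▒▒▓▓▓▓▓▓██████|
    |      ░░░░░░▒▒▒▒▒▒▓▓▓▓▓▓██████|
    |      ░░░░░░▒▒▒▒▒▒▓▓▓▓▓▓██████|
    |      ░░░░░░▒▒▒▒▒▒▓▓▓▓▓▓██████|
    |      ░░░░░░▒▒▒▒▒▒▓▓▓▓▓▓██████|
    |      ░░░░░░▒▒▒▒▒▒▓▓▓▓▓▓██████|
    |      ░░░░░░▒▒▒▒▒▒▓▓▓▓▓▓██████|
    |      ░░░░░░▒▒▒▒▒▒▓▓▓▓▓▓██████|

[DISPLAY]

                                                      
                                                      
                                                      
                                                      
                                                      
                                                      
        ┏━━━━━━━━━━━━━━━━━━━┓                         
        ┃ DialogModal       ┃                         
        ┠─────┏━━━━━━━━━━━━━━━━━━┓                    
        ┃Each ┃ ImageViewer      ┃                    
        ┃The p┠──────────────────┨                    
        ┃  ┌──┃      ░░░░░░▒▒▒▒▒▒┃                    
        ┃Th│Sa┃      ░░░░░░▒▒▒▒▒▒┃                    
        ┃Th│Ar┃      ░░░░░░▒▒▒▒▒▒┃                    
        ┃Ea│[O┃      ░░░░░░▒▒▒▒▒▒┃                    


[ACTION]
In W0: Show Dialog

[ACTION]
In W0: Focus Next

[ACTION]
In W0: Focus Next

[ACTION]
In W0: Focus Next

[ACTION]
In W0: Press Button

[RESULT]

                                                      
                                                      
                                                      
                                                      
                                                      
                                                      
        ┏━━━━━━━━━━━━━━━━━━━┓                         
        ┃ DialogModal       ┃                         
        ┠─────┏━━━━━━━━━━━━━━━━━━┓                    
        ┃Each ┃ ImageViewer      ┃                    
        ┃The p┠──────────────────┨                    
        ┃     ┃      ░░░░░░▒▒▒▒▒▒┃                    
        ┃The p┃      ░░░░░░▒▒▒▒▒▒┃                    
        ┃The a┃      ░░░░░░▒▒▒▒▒▒┃                    
        ┃Each ┃      ░░░░░░▒▒▒▒▒▒┃                    


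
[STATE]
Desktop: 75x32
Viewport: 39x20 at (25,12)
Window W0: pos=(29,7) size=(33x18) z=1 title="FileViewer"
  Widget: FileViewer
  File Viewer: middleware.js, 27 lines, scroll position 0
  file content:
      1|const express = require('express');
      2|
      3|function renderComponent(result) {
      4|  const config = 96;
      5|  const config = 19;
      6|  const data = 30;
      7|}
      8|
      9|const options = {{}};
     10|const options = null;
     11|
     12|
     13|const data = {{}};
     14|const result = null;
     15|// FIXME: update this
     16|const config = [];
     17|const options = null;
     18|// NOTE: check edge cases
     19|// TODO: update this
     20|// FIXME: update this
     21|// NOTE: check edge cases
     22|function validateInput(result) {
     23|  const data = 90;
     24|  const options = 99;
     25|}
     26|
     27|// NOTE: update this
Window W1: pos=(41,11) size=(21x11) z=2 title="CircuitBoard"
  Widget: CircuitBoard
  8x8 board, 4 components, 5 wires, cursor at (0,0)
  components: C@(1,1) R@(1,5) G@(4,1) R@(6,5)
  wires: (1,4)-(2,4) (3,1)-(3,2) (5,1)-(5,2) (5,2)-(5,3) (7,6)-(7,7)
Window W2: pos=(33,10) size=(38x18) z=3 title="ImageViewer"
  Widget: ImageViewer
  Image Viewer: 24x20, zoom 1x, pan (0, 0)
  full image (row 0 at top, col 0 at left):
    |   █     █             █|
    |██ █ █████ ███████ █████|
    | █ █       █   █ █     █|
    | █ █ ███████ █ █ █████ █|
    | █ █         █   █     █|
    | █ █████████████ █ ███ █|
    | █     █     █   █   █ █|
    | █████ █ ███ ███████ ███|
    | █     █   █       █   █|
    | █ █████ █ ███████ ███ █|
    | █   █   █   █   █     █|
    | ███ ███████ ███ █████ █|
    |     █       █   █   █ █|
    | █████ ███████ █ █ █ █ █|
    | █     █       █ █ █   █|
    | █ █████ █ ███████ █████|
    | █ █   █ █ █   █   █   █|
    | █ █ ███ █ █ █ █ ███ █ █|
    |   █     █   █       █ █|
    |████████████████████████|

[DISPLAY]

    ┃fun┠──────────────────────────────
    ┃  c┃   █     █             █      
    ┃  c┃██ █ █████ ███████ █████      
    ┃  c┃ █ █       █   █ █     █      
    ┃}  ┃ █ █ ███████ █ █ █████ █      
    ┃   ┃ █ █         █   █     █      
    ┃con┃ █ █████████████ █ ███ █      
    ┃con┃ █     █     █   █   █ █      
    ┃   ┃ █████ █ ███ ███████ ███      
    ┃   ┃ █     █   █       █   █      
    ┃con┃ █ █████ █ ███████ ███ █      
    ┃con┃ █   █   █   █   █     █      
    ┗━━━┃ ███ ███████ ███ █████ █      
        ┃     █       █   █   █ █      
        ┃ █████ ███████ █ █ █ █ █      
        ┗━━━━━━━━━━━━━━━━━━━━━━━━━━━━━━
                                       
                                       
                                       
                                       


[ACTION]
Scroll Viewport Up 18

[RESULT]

                                       
                                       
                                       
                                       
                                       
                                       
                                       
    ┏━━━━━━━━━━━━━━━━━━━━━━━━━━━━━━━┓  
    ┃ FileViewer                    ┃  
    ┠───────────────────────────────┨  
    ┃con┏━━━━━━━━━━━━━━━━━━━━━━━━━━━━━━
    ┃   ┃ ImageViewer                  
    ┃fun┠──────────────────────────────
    ┃  c┃   █     █             █      
    ┃  c┃██ █ █████ ███████ █████      
    ┃  c┃ █ █       █   █ █     █      
    ┃}  ┃ █ █ ███████ █ █ █████ █      
    ┃   ┃ █ █         █   █     █      
    ┃con┃ █ █████████████ █ ███ █      
    ┃con┃ █     █     █   █   █ █      


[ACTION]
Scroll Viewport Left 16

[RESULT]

                                       
                                       
                                       
                                       
                                       
                                       
                                       
                    ┏━━━━━━━━━━━━━━━━━━
                    ┃ FileViewer       
                    ┠──────────────────
                    ┃con┏━━━━━━━━━━━━━━
                    ┃   ┃ ImageViewer  
                    ┃fun┠──────────────
                    ┃  c┃   █     █    
                    ┃  c┃██ █ █████ ███
                    ┃  c┃ █ █       █  
                    ┃}  ┃ █ █ ███████ █
                    ┃   ┃ █ █         █
                    ┃con┃ █ ███████████
                    ┃con┃ █     █     █


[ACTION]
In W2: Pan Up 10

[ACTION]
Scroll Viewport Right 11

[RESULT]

                                       
                                       
                                       
                                       
                                       
                                       
                                       
         ┏━━━━━━━━━━━━━━━━━━━━━━━━━━━━━
         ┃ FileViewer                  
         ┠─────────────────────────────
         ┃con┏━━━━━━━━━━━━━━━━━━━━━━━━━
         ┃   ┃ ImageViewer             
         ┃fun┠─────────────────────────
         ┃  c┃   █     █             █ 
         ┃  c┃██ █ █████ ███████ █████ 
         ┃  c┃ █ █       █   █ █     █ 
         ┃}  ┃ █ █ ███████ █ █ █████ █ 
         ┃   ┃ █ █         █   █     █ 
         ┃con┃ █ █████████████ █ ███ █ 
         ┃con┃ █     █     █   █   █ █ 


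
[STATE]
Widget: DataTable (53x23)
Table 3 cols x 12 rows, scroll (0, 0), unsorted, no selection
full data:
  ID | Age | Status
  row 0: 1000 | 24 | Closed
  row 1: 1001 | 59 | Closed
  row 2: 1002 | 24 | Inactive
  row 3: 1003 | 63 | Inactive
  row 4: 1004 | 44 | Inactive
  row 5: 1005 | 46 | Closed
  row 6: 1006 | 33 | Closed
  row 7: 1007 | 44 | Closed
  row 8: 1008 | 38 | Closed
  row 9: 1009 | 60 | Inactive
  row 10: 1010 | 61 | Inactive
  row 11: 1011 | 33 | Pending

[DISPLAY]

ID  │Age│Status                                      
────┼───┼────────                                    
1000│24 │Closed                                      
1001│59 │Closed                                      
1002│24 │Inactive                                    
1003│63 │Inactive                                    
1004│44 │Inactive                                    
1005│46 │Closed                                      
1006│33 │Closed                                      
1007│44 │Closed                                      
1008│38 │Closed                                      
1009│60 │Inactive                                    
1010│61 │Inactive                                    
1011│33 │Pending                                     
                                                     
                                                     
                                                     
                                                     
                                                     
                                                     
                                                     
                                                     
                                                     


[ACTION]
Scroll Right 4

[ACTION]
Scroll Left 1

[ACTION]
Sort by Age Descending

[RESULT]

ID  │Ag▼│Status                                      
────┼───┼────────                                    
1003│63 │Inactive                                    
1010│61 │Inactive                                    
1009│60 │Inactive                                    
1001│59 │Closed                                      
1005│46 │Closed                                      
1004│44 │Inactive                                    
1007│44 │Closed                                      
1008│38 │Closed                                      
1006│33 │Closed                                      
1011│33 │Pending                                     
1000│24 │Closed                                      
1002│24 │Inactive                                    
                                                     
                                                     
                                                     
                                                     
                                                     
                                                     
                                                     
                                                     
                                                     


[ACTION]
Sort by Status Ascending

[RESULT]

ID  │Age│Status ▲                                    
────┼───┼────────                                    
1001│59 │Closed                                      
1005│46 │Closed                                      
1007│44 │Closed                                      
1008│38 │Closed                                      
1006│33 │Closed                                      
1000│24 │Closed                                      
1003│63 │Inactive                                    
1010│61 │Inactive                                    
1009│60 │Inactive                                    
1004│44 │Inactive                                    
1002│24 │Inactive                                    
1011│33 │Pending                                     
                                                     
                                                     
                                                     
                                                     
                                                     
                                                     
                                                     
                                                     
                                                     


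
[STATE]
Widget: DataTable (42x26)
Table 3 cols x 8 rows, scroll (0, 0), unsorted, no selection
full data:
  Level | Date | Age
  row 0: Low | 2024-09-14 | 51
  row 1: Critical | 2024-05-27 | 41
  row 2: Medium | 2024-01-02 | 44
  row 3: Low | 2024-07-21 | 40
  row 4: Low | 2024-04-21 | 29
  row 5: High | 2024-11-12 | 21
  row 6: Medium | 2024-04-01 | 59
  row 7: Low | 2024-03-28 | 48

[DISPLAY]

Level   │Date      │Age                   
────────┼──────────┼───                   
Low     │2024-09-14│51                    
Critical│2024-05-27│41                    
Medium  │2024-01-02│44                    
Low     │2024-07-21│40                    
Low     │2024-04-21│29                    
High    │2024-11-12│21                    
Medium  │2024-04-01│59                    
Low     │2024-03-28│48                    
                                          
                                          
                                          
                                          
                                          
                                          
                                          
                                          
                                          
                                          
                                          
                                          
                                          
                                          
                                          
                                          


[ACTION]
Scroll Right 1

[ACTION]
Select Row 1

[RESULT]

Level   │Date      │Age                   
────────┼──────────┼───                   
Low     │2024-09-14│51                    
>ritical│2024-05-27│41                    
Medium  │2024-01-02│44                    
Low     │2024-07-21│40                    
Low     │2024-04-21│29                    
High    │2024-11-12│21                    
Medium  │2024-04-01│59                    
Low     │2024-03-28│48                    
                                          
                                          
                                          
                                          
                                          
                                          
                                          
                                          
                                          
                                          
                                          
                                          
                                          
                                          
                                          
                                          


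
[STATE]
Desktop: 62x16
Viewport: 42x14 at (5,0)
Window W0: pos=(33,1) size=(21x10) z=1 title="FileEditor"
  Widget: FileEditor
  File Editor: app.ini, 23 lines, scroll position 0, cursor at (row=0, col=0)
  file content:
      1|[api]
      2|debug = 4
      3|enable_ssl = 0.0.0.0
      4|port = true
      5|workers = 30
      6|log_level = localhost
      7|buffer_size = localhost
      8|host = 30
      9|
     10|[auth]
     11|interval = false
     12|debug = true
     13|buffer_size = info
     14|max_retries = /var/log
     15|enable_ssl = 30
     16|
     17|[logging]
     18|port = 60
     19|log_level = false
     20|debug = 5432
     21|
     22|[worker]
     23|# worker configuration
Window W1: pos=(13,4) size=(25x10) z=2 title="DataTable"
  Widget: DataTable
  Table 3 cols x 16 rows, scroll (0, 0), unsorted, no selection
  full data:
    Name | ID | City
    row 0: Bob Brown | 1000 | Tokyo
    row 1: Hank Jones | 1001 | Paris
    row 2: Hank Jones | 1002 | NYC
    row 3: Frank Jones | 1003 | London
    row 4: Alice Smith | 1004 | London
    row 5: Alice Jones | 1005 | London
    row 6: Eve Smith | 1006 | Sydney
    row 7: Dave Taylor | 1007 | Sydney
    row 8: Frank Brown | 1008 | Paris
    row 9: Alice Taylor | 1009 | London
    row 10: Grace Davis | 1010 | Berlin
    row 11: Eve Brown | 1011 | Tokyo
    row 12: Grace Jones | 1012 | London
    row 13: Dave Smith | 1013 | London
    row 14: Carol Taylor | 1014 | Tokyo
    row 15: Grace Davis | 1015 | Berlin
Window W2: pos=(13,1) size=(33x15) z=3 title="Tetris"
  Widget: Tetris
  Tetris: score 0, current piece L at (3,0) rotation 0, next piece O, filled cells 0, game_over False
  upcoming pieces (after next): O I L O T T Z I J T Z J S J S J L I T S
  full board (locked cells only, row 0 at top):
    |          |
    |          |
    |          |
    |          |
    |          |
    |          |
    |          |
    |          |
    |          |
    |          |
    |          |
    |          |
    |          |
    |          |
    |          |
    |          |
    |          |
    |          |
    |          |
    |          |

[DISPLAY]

                                          
        ┏━━━━━━━━━━━━━━━━━━━━━━━━━━━━━━━┓━
        ┃ Tetris                        ┃ 
        ┠───────────────────────────────┨─
        ┃          │Next:               ┃ 
        ┃          │▓▓                  ┃ 
        ┃          │▓▓                  ┃ 
        ┃          │                    ┃ 
        ┃          │                    ┃ 
        ┃          │                    ┃l
        ┃          │Score:              ┃━
        ┃          │0                   ┃ 
        ┃          │                    ┃ 
        ┃          │                    ┃ 


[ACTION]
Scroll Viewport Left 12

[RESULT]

                                          
             ┏━━━━━━━━━━━━━━━━━━━━━━━━━━━━
             ┃ Tetris                     
             ┠────────────────────────────
             ┃          │Next:            
             ┃          │▓▓               
             ┃          │▓▓               
             ┃          │                 
             ┃          │                 
             ┃          │                 
             ┃          │Score:           
             ┃          │0                
             ┃          │                 
             ┃          │                 


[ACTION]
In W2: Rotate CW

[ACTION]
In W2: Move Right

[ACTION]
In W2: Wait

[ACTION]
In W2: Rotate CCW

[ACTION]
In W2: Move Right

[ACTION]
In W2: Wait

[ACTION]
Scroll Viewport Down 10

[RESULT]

             ┃ Tetris                     
             ┠────────────────────────────
             ┃          │Next:            
             ┃          │▓▓               
             ┃          │▓▓               
             ┃          │                 
             ┃          │                 
             ┃          │                 
             ┃          │Score:           
             ┃          │0                
             ┃          │                 
             ┃          │                 
             ┃          │                 
             ┗━━━━━━━━━━━━━━━━━━━━━━━━━━━━


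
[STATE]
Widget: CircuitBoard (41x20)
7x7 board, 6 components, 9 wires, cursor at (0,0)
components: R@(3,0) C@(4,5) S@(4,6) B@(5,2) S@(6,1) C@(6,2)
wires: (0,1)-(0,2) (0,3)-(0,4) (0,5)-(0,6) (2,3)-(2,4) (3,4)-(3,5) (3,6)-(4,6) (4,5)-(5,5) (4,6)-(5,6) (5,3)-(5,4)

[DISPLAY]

   0 1 2 3 4 5 6                         
0  [.]  · ─ ·   · ─ ·   · ─ ·            
                                         
1                                        
                                         
2               · ─ ·                    
                                         
3   R               · ─ ·   ·            
                            │            
4                       C   S            
                        │   │            
5           B   · ─ ·   ·   ·            
                                         
6       S   C                            
Cursor: (0,0)                            
                                         
                                         
                                         
                                         
                                         


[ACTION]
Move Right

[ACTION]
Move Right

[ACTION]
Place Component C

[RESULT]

   0 1 2 3 4 5 6                         
0       · ─[C]  · ─ ·   · ─ ·            
                                         
1                                        
                                         
2               · ─ ·                    
                                         
3   R               · ─ ·   ·            
                            │            
4                       C   S            
                        │   │            
5           B   · ─ ·   ·   ·            
                                         
6       S   C                            
Cursor: (0,2)                            
                                         
                                         
                                         
                                         
                                         


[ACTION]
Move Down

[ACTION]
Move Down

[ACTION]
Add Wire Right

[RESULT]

   0 1 2 3 4 5 6                         
0       · ─ C   · ─ ·   · ─ ·            
                                         
1                                        
                                         
2          [.]─ · ─ ·                    
                                         
3   R               · ─ ·   ·            
                            │            
4                       C   S            
                        │   │            
5           B   · ─ ·   ·   ·            
                                         
6       S   C                            
Cursor: (2,2)                            
                                         
                                         
                                         
                                         
                                         


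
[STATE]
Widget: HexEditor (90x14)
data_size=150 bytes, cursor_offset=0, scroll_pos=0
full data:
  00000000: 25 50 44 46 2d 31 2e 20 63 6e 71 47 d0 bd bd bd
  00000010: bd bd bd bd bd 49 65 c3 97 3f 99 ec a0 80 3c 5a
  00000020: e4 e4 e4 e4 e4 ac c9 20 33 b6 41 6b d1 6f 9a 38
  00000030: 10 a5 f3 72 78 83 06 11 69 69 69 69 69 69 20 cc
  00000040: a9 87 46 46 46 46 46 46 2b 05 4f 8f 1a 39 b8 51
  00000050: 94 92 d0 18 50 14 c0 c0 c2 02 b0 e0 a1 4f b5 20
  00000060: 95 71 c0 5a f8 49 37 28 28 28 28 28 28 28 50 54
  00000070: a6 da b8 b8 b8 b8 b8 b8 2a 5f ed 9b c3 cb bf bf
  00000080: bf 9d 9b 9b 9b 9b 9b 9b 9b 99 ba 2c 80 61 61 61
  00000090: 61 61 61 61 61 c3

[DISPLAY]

00000000  25 50 44 46 2d 31 2e 20  63 6e 71 47 d0 bd bd bd  |%PDF-1. cnqG....|            
00000010  bd bd bd bd bd 49 65 c3  97 3f 99 ec a0 80 3c 5a  |.....Ie..?....<Z|            
00000020  e4 e4 e4 e4 e4 ac c9 20  33 b6 41 6b d1 6f 9a 38  |....... 3.Ak.o.8|            
00000030  10 a5 f3 72 78 83 06 11  69 69 69 69 69 69 20 cc  |...rx...iiiiii .|            
00000040  a9 87 46 46 46 46 46 46  2b 05 4f 8f 1a 39 b8 51  |..FFFFFF+.O..9.Q|            
00000050  94 92 d0 18 50 14 c0 c0  c2 02 b0 e0 a1 4f b5 20  |....P........O. |            
00000060  95 71 c0 5a f8 49 37 28  28 28 28 28 28 28 50 54  |.q.Z.I7(((((((PT|            
00000070  a6 da b8 b8 b8 b8 b8 b8  2a 5f ed 9b c3 cb bf bf  |........*_......|            
00000080  bf 9d 9b 9b 9b 9b 9b 9b  9b 99 ba 2c 80 61 61 61  |...........,.aaa|            
00000090  61 61 61 61 61 c3                                 |aaaaa.          |            
                                                                                          
                                                                                          
                                                                                          
                                                                                          


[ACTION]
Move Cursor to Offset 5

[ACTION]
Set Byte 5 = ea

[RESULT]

00000000  25 50 44 46 2d EA 2e 20  63 6e 71 47 d0 bd bd bd  |%PDF-.. cnqG....|            
00000010  bd bd bd bd bd 49 65 c3  97 3f 99 ec a0 80 3c 5a  |.....Ie..?....<Z|            
00000020  e4 e4 e4 e4 e4 ac c9 20  33 b6 41 6b d1 6f 9a 38  |....... 3.Ak.o.8|            
00000030  10 a5 f3 72 78 83 06 11  69 69 69 69 69 69 20 cc  |...rx...iiiiii .|            
00000040  a9 87 46 46 46 46 46 46  2b 05 4f 8f 1a 39 b8 51  |..FFFFFF+.O..9.Q|            
00000050  94 92 d0 18 50 14 c0 c0  c2 02 b0 e0 a1 4f b5 20  |....P........O. |            
00000060  95 71 c0 5a f8 49 37 28  28 28 28 28 28 28 50 54  |.q.Z.I7(((((((PT|            
00000070  a6 da b8 b8 b8 b8 b8 b8  2a 5f ed 9b c3 cb bf bf  |........*_......|            
00000080  bf 9d 9b 9b 9b 9b 9b 9b  9b 99 ba 2c 80 61 61 61  |...........,.aaa|            
00000090  61 61 61 61 61 c3                                 |aaaaa.          |            
                                                                                          
                                                                                          
                                                                                          
                                                                                          


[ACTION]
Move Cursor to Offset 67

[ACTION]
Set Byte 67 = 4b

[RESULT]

00000000  25 50 44 46 2d ea 2e 20  63 6e 71 47 d0 bd bd bd  |%PDF-.. cnqG....|            
00000010  bd bd bd bd bd 49 65 c3  97 3f 99 ec a0 80 3c 5a  |.....Ie..?....<Z|            
00000020  e4 e4 e4 e4 e4 ac c9 20  33 b6 41 6b d1 6f 9a 38  |....... 3.Ak.o.8|            
00000030  10 a5 f3 72 78 83 06 11  69 69 69 69 69 69 20 cc  |...rx...iiiiii .|            
00000040  a9 87 46 4B 46 46 46 46  2b 05 4f 8f 1a 39 b8 51  |..FKFFFF+.O..9.Q|            
00000050  94 92 d0 18 50 14 c0 c0  c2 02 b0 e0 a1 4f b5 20  |....P........O. |            
00000060  95 71 c0 5a f8 49 37 28  28 28 28 28 28 28 50 54  |.q.Z.I7(((((((PT|            
00000070  a6 da b8 b8 b8 b8 b8 b8  2a 5f ed 9b c3 cb bf bf  |........*_......|            
00000080  bf 9d 9b 9b 9b 9b 9b 9b  9b 99 ba 2c 80 61 61 61  |...........,.aaa|            
00000090  61 61 61 61 61 c3                                 |aaaaa.          |            
                                                                                          
                                                                                          
                                                                                          
                                                                                          


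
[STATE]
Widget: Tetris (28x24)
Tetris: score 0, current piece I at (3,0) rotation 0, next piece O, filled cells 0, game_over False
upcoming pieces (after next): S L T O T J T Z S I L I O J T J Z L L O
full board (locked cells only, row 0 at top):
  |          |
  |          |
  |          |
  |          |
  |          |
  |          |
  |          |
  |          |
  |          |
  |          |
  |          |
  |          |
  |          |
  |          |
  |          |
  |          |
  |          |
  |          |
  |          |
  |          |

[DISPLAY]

   ████   │Next:            
          │▓▓               
          │▓▓               
          │                 
          │                 
          │                 
          │Score:           
          │0                
          │                 
          │                 
          │                 
          │                 
          │                 
          │                 
          │                 
          │                 
          │                 
          │                 
          │                 
          │                 
          │                 
          │                 
          │                 
          │                 


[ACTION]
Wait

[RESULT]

          │Next:            
   ████   │▓▓               
          │▓▓               
          │                 
          │                 
          │                 
          │Score:           
          │0                
          │                 
          │                 
          │                 
          │                 
          │                 
          │                 
          │                 
          │                 
          │                 
          │                 
          │                 
          │                 
          │                 
          │                 
          │                 
          │                 


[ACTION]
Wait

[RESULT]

          │Next:            
          │▓▓               
   ████   │▓▓               
          │                 
          │                 
          │                 
          │Score:           
          │0                
          │                 
          │                 
          │                 
          │                 
          │                 
          │                 
          │                 
          │                 
          │                 
          │                 
          │                 
          │                 
          │                 
          │                 
          │                 
          │                 


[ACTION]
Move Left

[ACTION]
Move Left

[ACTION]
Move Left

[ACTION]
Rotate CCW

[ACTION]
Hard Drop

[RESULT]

    ▓▓    │Next:            
    ▓▓    │ ░░              
          │░░               
          │                 
          │                 
          │                 
          │Score:           
          │0                
          │                 
          │                 
          │                 
          │                 
          │                 
          │                 
          │                 
          │                 
█         │                 
█         │                 
█         │                 
█         │                 
          │                 
          │                 
          │                 
          │                 
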